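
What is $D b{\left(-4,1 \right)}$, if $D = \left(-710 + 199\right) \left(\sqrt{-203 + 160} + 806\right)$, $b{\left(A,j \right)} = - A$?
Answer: $-1647464 - 2044 i \sqrt{43} \approx -1.6475 \cdot 10^{6} - 13403.0 i$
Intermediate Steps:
$D = -411866 - 511 i \sqrt{43}$ ($D = - 511 \left(\sqrt{-43} + 806\right) = - 511 \left(i \sqrt{43} + 806\right) = - 511 \left(806 + i \sqrt{43}\right) = -411866 - 511 i \sqrt{43} \approx -4.1187 \cdot 10^{5} - 3350.9 i$)
$D b{\left(-4,1 \right)} = \left(-411866 - 511 i \sqrt{43}\right) \left(\left(-1\right) \left(-4\right)\right) = \left(-411866 - 511 i \sqrt{43}\right) 4 = -1647464 - 2044 i \sqrt{43}$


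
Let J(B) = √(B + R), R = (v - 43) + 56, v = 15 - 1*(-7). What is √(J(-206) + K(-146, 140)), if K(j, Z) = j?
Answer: √(-146 + 3*I*√19) ≈ 0.54058 + 12.095*I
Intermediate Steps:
v = 22 (v = 15 + 7 = 22)
R = 35 (R = (22 - 43) + 56 = -21 + 56 = 35)
J(B) = √(35 + B) (J(B) = √(B + 35) = √(35 + B))
√(J(-206) + K(-146, 140)) = √(√(35 - 206) - 146) = √(√(-171) - 146) = √(3*I*√19 - 146) = √(-146 + 3*I*√19)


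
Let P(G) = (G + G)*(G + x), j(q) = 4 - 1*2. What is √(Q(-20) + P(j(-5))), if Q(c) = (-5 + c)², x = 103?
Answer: √1045 ≈ 32.326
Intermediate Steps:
j(q) = 2 (j(q) = 4 - 2 = 2)
P(G) = 2*G*(103 + G) (P(G) = (G + G)*(G + 103) = (2*G)*(103 + G) = 2*G*(103 + G))
√(Q(-20) + P(j(-5))) = √((-5 - 20)² + 2*2*(103 + 2)) = √((-25)² + 2*2*105) = √(625 + 420) = √1045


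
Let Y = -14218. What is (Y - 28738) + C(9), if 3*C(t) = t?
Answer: -42953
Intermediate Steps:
C(t) = t/3
(Y - 28738) + C(9) = (-14218 - 28738) + (⅓)*9 = -42956 + 3 = -42953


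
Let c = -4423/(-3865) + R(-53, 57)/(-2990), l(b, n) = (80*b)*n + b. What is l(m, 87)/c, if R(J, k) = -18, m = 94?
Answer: 378085636045/664717 ≈ 5.6879e+5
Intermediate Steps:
l(b, n) = b + 80*b*n (l(b, n) = 80*b*n + b = b + 80*b*n)
c = 1329434/1155635 (c = -4423/(-3865) - 18/(-2990) = -4423*(-1/3865) - 18*(-1/2990) = 4423/3865 + 9/1495 = 1329434/1155635 ≈ 1.1504)
l(m, 87)/c = (94*(1 + 80*87))/(1329434/1155635) = (94*(1 + 6960))*(1155635/1329434) = (94*6961)*(1155635/1329434) = 654334*(1155635/1329434) = 378085636045/664717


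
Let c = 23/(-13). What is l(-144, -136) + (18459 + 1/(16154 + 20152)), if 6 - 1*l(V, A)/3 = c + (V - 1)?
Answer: 8928553063/471978 ≈ 18917.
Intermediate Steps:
c = -23/13 (c = 23*(-1/13) = -23/13 ≈ -1.7692)
l(V, A) = 342/13 - 3*V (l(V, A) = 18 - 3*(-23/13 + (V - 1)) = 18 - 3*(-23/13 + (-1 + V)) = 18 - 3*(-36/13 + V) = 18 + (108/13 - 3*V) = 342/13 - 3*V)
l(-144, -136) + (18459 + 1/(16154 + 20152)) = (342/13 - 3*(-144)) + (18459 + 1/(16154 + 20152)) = (342/13 + 432) + (18459 + 1/36306) = 5958/13 + (18459 + 1/36306) = 5958/13 + 670172455/36306 = 8928553063/471978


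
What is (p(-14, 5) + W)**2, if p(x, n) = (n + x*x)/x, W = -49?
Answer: 786769/196 ≈ 4014.1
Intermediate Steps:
p(x, n) = (n + x**2)/x
(p(-14, 5) + W)**2 = ((-14 + 5/(-14)) - 49)**2 = ((-14 + 5*(-1/14)) - 49)**2 = ((-14 - 5/14) - 49)**2 = (-201/14 - 49)**2 = (-887/14)**2 = 786769/196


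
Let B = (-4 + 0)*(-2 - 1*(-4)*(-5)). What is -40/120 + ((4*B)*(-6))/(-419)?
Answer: 5917/1257 ≈ 4.7072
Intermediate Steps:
B = 88 (B = -4*(-2 + 4*(-5)) = -4*(-2 - 20) = -4*(-22) = 88)
-40/120 + ((4*B)*(-6))/(-419) = -40/120 + ((4*88)*(-6))/(-419) = -40*1/120 + (352*(-6))*(-1/419) = -⅓ - 2112*(-1/419) = -⅓ + 2112/419 = 5917/1257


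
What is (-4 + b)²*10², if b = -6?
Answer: 10000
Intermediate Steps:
(-4 + b)²*10² = (-4 - 6)²*10² = (-10)²*100 = 100*100 = 10000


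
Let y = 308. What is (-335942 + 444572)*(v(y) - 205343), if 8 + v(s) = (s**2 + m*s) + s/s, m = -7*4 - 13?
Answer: -13373873820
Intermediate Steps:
m = -41 (m = -28 - 13 = -41)
v(s) = -7 + s**2 - 41*s (v(s) = -8 + ((s**2 - 41*s) + s/s) = -8 + ((s**2 - 41*s) + 1) = -8 + (1 + s**2 - 41*s) = -7 + s**2 - 41*s)
(-335942 + 444572)*(v(y) - 205343) = (-335942 + 444572)*((-7 + 308**2 - 41*308) - 205343) = 108630*((-7 + 94864 - 12628) - 205343) = 108630*(82229 - 205343) = 108630*(-123114) = -13373873820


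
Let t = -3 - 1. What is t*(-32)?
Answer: 128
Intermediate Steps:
t = -4
t*(-32) = -4*(-32) = 128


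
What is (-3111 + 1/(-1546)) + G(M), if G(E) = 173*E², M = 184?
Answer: 9050248441/1546 ≈ 5.8540e+6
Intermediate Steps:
(-3111 + 1/(-1546)) + G(M) = (-3111 + 1/(-1546)) + 173*184² = (-3111 - 1/1546) + 173*33856 = -4809607/1546 + 5857088 = 9050248441/1546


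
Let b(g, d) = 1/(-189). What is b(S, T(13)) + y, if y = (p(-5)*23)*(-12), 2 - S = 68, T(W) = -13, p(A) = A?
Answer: 260819/189 ≈ 1380.0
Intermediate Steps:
S = -66 (S = 2 - 1*68 = 2 - 68 = -66)
b(g, d) = -1/189
y = 1380 (y = -5*23*(-12) = -115*(-12) = 1380)
b(S, T(13)) + y = -1/189 + 1380 = 260819/189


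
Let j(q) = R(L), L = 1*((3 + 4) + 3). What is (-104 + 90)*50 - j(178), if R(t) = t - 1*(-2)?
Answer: -712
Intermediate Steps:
L = 10 (L = 1*(7 + 3) = 1*10 = 10)
R(t) = 2 + t (R(t) = t + 2 = 2 + t)
j(q) = 12 (j(q) = 2 + 10 = 12)
(-104 + 90)*50 - j(178) = (-104 + 90)*50 - 1*12 = -14*50 - 12 = -700 - 12 = -712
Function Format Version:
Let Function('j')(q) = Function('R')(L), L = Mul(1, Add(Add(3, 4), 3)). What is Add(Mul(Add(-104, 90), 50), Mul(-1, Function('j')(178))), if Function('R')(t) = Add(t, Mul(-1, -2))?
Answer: -712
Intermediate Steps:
L = 10 (L = Mul(1, Add(7, 3)) = Mul(1, 10) = 10)
Function('R')(t) = Add(2, t) (Function('R')(t) = Add(t, 2) = Add(2, t))
Function('j')(q) = 12 (Function('j')(q) = Add(2, 10) = 12)
Add(Mul(Add(-104, 90), 50), Mul(-1, Function('j')(178))) = Add(Mul(Add(-104, 90), 50), Mul(-1, 12)) = Add(Mul(-14, 50), -12) = Add(-700, -12) = -712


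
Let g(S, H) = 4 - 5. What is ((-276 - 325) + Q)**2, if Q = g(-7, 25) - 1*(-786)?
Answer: 33856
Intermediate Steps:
g(S, H) = -1
Q = 785 (Q = -1 - 1*(-786) = -1 + 786 = 785)
((-276 - 325) + Q)**2 = ((-276 - 325) + 785)**2 = (-601 + 785)**2 = 184**2 = 33856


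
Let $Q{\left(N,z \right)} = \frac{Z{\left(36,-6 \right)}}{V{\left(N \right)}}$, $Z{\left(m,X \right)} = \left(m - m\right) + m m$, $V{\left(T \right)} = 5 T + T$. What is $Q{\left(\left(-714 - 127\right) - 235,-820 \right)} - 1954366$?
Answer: $- \frac{525724508}{269} \approx -1.9544 \cdot 10^{6}$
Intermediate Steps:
$V{\left(T \right)} = 6 T$
$Z{\left(m,X \right)} = m^{2}$ ($Z{\left(m,X \right)} = 0 + m^{2} = m^{2}$)
$Q{\left(N,z \right)} = \frac{216}{N}$ ($Q{\left(N,z \right)} = \frac{36^{2}}{6 N} = 1296 \frac{1}{6 N} = \frac{216}{N}$)
$Q{\left(\left(-714 - 127\right) - 235,-820 \right)} - 1954366 = \frac{216}{\left(-714 - 127\right) - 235} - 1954366 = \frac{216}{-841 - 235} - 1954366 = \frac{216}{-1076} - 1954366 = 216 \left(- \frac{1}{1076}\right) - 1954366 = - \frac{54}{269} - 1954366 = - \frac{525724508}{269}$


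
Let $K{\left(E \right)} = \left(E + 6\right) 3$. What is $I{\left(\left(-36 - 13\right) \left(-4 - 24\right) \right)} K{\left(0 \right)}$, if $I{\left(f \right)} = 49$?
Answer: $882$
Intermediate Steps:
$K{\left(E \right)} = 18 + 3 E$ ($K{\left(E \right)} = \left(6 + E\right) 3 = 18 + 3 E$)
$I{\left(\left(-36 - 13\right) \left(-4 - 24\right) \right)} K{\left(0 \right)} = 49 \left(18 + 3 \cdot 0\right) = 49 \left(18 + 0\right) = 49 \cdot 18 = 882$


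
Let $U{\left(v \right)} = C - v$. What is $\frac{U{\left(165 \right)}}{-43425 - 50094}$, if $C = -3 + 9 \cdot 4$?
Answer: $\frac{44}{31173} \approx 0.0014115$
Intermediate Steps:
$C = 33$ ($C = -3 + 36 = 33$)
$U{\left(v \right)} = 33 - v$
$\frac{U{\left(165 \right)}}{-43425 - 50094} = \frac{33 - 165}{-43425 - 50094} = \frac{33 - 165}{-93519} = \left(-132\right) \left(- \frac{1}{93519}\right) = \frac{44}{31173}$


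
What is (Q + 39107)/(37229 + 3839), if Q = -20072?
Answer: 19035/41068 ≈ 0.46350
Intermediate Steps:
(Q + 39107)/(37229 + 3839) = (-20072 + 39107)/(37229 + 3839) = 19035/41068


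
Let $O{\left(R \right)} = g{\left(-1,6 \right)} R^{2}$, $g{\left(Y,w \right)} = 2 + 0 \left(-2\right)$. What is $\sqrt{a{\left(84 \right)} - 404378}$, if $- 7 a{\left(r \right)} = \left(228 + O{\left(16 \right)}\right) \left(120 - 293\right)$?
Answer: $\frac{i \sqrt{18918382}}{7} \approx 621.36 i$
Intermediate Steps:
$g{\left(Y,w \right)} = 2$ ($g{\left(Y,w \right)} = 2 + 0 = 2$)
$O{\left(R \right)} = 2 R^{2}$
$a{\left(r \right)} = \frac{128020}{7}$ ($a{\left(r \right)} = - \frac{\left(228 + 2 \cdot 16^{2}\right) \left(120 - 293\right)}{7} = - \frac{\left(228 + 2 \cdot 256\right) \left(-173\right)}{7} = - \frac{\left(228 + 512\right) \left(-173\right)}{7} = - \frac{740 \left(-173\right)}{7} = \left(- \frac{1}{7}\right) \left(-128020\right) = \frac{128020}{7}$)
$\sqrt{a{\left(84 \right)} - 404378} = \sqrt{\frac{128020}{7} - 404378} = \sqrt{- \frac{2702626}{7}} = \frac{i \sqrt{18918382}}{7}$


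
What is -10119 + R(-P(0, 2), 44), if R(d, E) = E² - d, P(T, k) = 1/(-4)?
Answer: -32733/4 ≈ -8183.3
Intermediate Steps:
P(T, k) = -¼ (P(T, k) = 1*(-¼) = -¼)
-10119 + R(-P(0, 2), 44) = -10119 + (44² - (-1)*(-1)/4) = -10119 + (1936 - 1*¼) = -10119 + (1936 - ¼) = -10119 + 7743/4 = -32733/4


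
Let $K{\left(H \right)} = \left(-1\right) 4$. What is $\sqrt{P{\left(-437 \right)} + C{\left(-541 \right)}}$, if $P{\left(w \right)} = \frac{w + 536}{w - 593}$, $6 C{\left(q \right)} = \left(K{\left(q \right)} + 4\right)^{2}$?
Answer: $\frac{3 i \sqrt{11330}}{1030} \approx 0.31003 i$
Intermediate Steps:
$K{\left(H \right)} = -4$
$C{\left(q \right)} = 0$ ($C{\left(q \right)} = \frac{\left(-4 + 4\right)^{2}}{6} = \frac{0^{2}}{6} = \frac{1}{6} \cdot 0 = 0$)
$P{\left(w \right)} = \frac{536 + w}{-593 + w}$
$\sqrt{P{\left(-437 \right)} + C{\left(-541 \right)}} = \sqrt{\frac{536 - 437}{-593 - 437} + 0} = \sqrt{\frac{1}{-1030} \cdot 99 + 0} = \sqrt{\left(- \frac{1}{1030}\right) 99 + 0} = \sqrt{- \frac{99}{1030} + 0} = \sqrt{- \frac{99}{1030}} = \frac{3 i \sqrt{11330}}{1030}$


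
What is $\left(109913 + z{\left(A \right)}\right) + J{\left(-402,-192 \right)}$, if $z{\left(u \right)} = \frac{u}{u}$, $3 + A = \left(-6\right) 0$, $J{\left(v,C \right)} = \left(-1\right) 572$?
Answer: $109342$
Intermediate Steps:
$J{\left(v,C \right)} = -572$
$A = -3$ ($A = -3 - 0 = -3 + 0 = -3$)
$z{\left(u \right)} = 1$
$\left(109913 + z{\left(A \right)}\right) + J{\left(-402,-192 \right)} = \left(109913 + 1\right) - 572 = 109914 - 572 = 109342$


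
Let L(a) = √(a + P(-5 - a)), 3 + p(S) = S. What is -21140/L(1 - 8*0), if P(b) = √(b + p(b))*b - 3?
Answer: -10570*√2/√(-1 - 3*I*√15) ≈ -2959.5 - 3225.2*I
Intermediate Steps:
p(S) = -3 + S
P(b) = -3 + b*√(-3 + 2*b) (P(b) = √(b + (-3 + b))*b - 3 = √(-3 + 2*b)*b - 3 = b*√(-3 + 2*b) - 3 = -3 + b*√(-3 + 2*b))
L(a) = √(-3 + a + √(-13 - 2*a)*(-5 - a)) (L(a) = √(a + (-3 + (-5 - a)*√(-3 + 2*(-5 - a)))) = √(a + (-3 + (-5 - a)*√(-3 + (-10 - 2*a)))) = √(a + (-3 + (-5 - a)*√(-13 - 2*a))) = √(a + (-3 + √(-13 - 2*a)*(-5 - a))) = √(-3 + a + √(-13 - 2*a)*(-5 - a)))
-21140/L(1 - 8*0) = -21140/√(-3 + (1 - 8*0) - √(-13 - 2*(1 - 8*0))*(5 + (1 - 8*0))) = -21140/√(-3 + (1 + 0) - √(-13 - 2*(1 + 0))*(5 + (1 + 0))) = -21140/√(-3 + 1 - √(-13 - 2*1)*(5 + 1)) = -21140/√(-3 + 1 - 1*√(-13 - 2)*6) = -21140/√(-3 + 1 - 1*√(-15)*6) = -21140/√(-3 + 1 - 1*I*√15*6) = -21140/√(-3 + 1 - 6*I*√15) = -21140/√(-2 - 6*I*√15)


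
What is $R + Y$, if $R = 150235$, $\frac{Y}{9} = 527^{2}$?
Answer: $2649796$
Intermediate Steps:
$Y = 2499561$ ($Y = 9 \cdot 527^{2} = 9 \cdot 277729 = 2499561$)
$R + Y = 150235 + 2499561 = 2649796$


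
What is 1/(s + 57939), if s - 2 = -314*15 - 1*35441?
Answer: 1/17790 ≈ 5.6211e-5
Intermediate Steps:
s = -40149 (s = 2 + (-314*15 - 1*35441) = 2 + (-4710 - 35441) = 2 - 40151 = -40149)
1/(s + 57939) = 1/(-40149 + 57939) = 1/17790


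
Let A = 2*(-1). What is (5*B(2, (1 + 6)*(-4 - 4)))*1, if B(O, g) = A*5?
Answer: -50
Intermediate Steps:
A = -2
B(O, g) = -10 (B(O, g) = -2*5 = -10)
(5*B(2, (1 + 6)*(-4 - 4)))*1 = (5*(-10))*1 = -50*1 = -50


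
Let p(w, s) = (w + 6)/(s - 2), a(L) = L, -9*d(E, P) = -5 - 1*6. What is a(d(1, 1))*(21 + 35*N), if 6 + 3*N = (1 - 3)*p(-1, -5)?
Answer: -1067/27 ≈ -39.518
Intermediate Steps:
d(E, P) = 11/9 (d(E, P) = -(-5 - 1*6)/9 = -(-5 - 6)/9 = -1/9*(-11) = 11/9)
p(w, s) = (6 + w)/(-2 + s)
N = -32/21 (N = -2 + ((1 - 3)*((6 - 1)/(-2 - 5)))/3 = -2 + (-2*5/(-7))/3 = -2 + (-(-2)*5/7)/3 = -2 + (-2*(-5/7))/3 = -2 + (1/3)*(10/7) = -2 + 10/21 = -32/21 ≈ -1.5238)
a(d(1, 1))*(21 + 35*N) = 11*(21 + 35*(-32/21))/9 = 11*(21 - 160/3)/9 = (11/9)*(-97/3) = -1067/27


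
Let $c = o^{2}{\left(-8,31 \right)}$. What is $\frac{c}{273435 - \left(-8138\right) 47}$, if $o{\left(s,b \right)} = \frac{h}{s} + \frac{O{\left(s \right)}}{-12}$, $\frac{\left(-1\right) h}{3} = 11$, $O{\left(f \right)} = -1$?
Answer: $\frac{10201}{377810496} \approx 2.7 \cdot 10^{-5}$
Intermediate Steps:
$h = -33$ ($h = \left(-3\right) 11 = -33$)
$o{\left(s,b \right)} = \frac{1}{12} - \frac{33}{s}$ ($o{\left(s,b \right)} = - \frac{33}{s} - \frac{1}{-12} = - \frac{33}{s} - - \frac{1}{12} = - \frac{33}{s} + \frac{1}{12} = \frac{1}{12} - \frac{33}{s}$)
$c = \frac{10201}{576}$ ($c = \left(\frac{-396 - 8}{12 \left(-8\right)}\right)^{2} = \left(\frac{1}{12} \left(- \frac{1}{8}\right) \left(-404\right)\right)^{2} = \left(\frac{101}{24}\right)^{2} = \frac{10201}{576} \approx 17.71$)
$\frac{c}{273435 - \left(-8138\right) 47} = \frac{10201}{576 \left(273435 - \left(-8138\right) 47\right)} = \frac{10201}{576 \left(273435 - -382486\right)} = \frac{10201}{576 \left(273435 + 382486\right)} = \frac{10201}{576 \cdot 655921} = \frac{10201}{576} \cdot \frac{1}{655921} = \frac{10201}{377810496}$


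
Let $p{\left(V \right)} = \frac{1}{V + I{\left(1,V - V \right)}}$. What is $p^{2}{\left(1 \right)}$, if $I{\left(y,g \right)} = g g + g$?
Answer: $1$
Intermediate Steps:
$I{\left(y,g \right)} = g + g^{2}$ ($I{\left(y,g \right)} = g^{2} + g = g + g^{2}$)
$p{\left(V \right)} = \frac{1}{V}$ ($p{\left(V \right)} = \frac{1}{V + \left(V - V\right) \left(1 + \left(V - V\right)\right)} = \frac{1}{V + 0 \left(1 + 0\right)} = \frac{1}{V + 0 \cdot 1} = \frac{1}{V + 0} = \frac{1}{V}$)
$p^{2}{\left(1 \right)} = \left(1^{-1}\right)^{2} = 1^{2} = 1$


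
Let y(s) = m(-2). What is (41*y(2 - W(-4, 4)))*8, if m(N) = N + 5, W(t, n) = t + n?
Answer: 984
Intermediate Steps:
W(t, n) = n + t
m(N) = 5 + N
y(s) = 3 (y(s) = 5 - 2 = 3)
(41*y(2 - W(-4, 4)))*8 = (41*3)*8 = 123*8 = 984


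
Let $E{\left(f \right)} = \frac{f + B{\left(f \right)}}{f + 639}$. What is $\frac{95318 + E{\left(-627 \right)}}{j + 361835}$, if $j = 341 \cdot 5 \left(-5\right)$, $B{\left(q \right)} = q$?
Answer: $\frac{190427}{706620} \approx 0.26949$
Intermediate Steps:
$E{\left(f \right)} = \frac{2 f}{639 + f}$ ($E{\left(f \right)} = \frac{f + f}{f + 639} = \frac{2 f}{639 + f}$)
$j = -8525$ ($j = 341 \left(-25\right) = -8525$)
$\frac{95318 + E{\left(-627 \right)}}{j + 361835} = \frac{95318 + 2 \left(-627\right) \frac{1}{639 - 627}}{-8525 + 361835} = \frac{95318 + 2 \left(-627\right) \frac{1}{12}}{353310} = \left(95318 + 2 \left(-627\right) \frac{1}{12}\right) \frac{1}{353310} = \left(95318 - \frac{209}{2}\right) \frac{1}{353310} = \frac{190427}{2} \cdot \frac{1}{353310} = \frac{190427}{706620}$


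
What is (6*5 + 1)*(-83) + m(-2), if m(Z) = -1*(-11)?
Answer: -2562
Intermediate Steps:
m(Z) = 11
(6*5 + 1)*(-83) + m(-2) = (6*5 + 1)*(-83) + 11 = (30 + 1)*(-83) + 11 = 31*(-83) + 11 = -2573 + 11 = -2562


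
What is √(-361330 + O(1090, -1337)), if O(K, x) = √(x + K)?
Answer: √(-361330 + I*√247) ≈ 0.01 + 601.11*I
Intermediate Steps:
O(K, x) = √(K + x)
√(-361330 + O(1090, -1337)) = √(-361330 + √(1090 - 1337)) = √(-361330 + √(-247)) = √(-361330 + I*√247)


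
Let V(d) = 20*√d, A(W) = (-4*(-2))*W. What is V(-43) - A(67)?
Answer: -536 + 20*I*√43 ≈ -536.0 + 131.15*I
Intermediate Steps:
A(W) = 8*W
V(-43) - A(67) = 20*√(-43) - 8*67 = 20*(I*√43) - 1*536 = 20*I*√43 - 536 = -536 + 20*I*√43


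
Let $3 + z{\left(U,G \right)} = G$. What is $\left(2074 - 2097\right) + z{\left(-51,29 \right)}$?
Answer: $3$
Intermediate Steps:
$z{\left(U,G \right)} = -3 + G$
$\left(2074 - 2097\right) + z{\left(-51,29 \right)} = \left(2074 - 2097\right) + \left(-3 + 29\right) = \left(2074 - 2097\right) + 26 = -23 + 26 = 3$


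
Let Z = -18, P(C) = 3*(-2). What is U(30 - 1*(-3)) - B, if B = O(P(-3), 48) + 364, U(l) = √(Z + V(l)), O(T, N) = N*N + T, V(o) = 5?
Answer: -2662 + I*√13 ≈ -2662.0 + 3.6056*I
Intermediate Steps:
P(C) = -6
O(T, N) = T + N² (O(T, N) = N² + T = T + N²)
U(l) = I*√13 (U(l) = √(-18 + 5) = √(-13) = I*√13)
B = 2662 (B = (-6 + 48²) + 364 = (-6 + 2304) + 364 = 2298 + 364 = 2662)
U(30 - 1*(-3)) - B = I*√13 - 1*2662 = I*√13 - 2662 = -2662 + I*√13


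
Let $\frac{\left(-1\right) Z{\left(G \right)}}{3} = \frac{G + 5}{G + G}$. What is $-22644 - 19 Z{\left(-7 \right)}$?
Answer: $- \frac{158451}{7} \approx -22636.0$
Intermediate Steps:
$Z{\left(G \right)} = - \frac{3 \left(5 + G\right)}{2 G}$ ($Z{\left(G \right)} = - 3 \frac{G + 5}{G + G} = - 3 \frac{5 + G}{2 G} = - \frac{3 \left(5 + G\right)}{2 G}$)
$-22644 - 19 Z{\left(-7 \right)} = -22644 - 19 \frac{3 \left(-5 - -7\right)}{2 \left(-7\right)} = -22644 - 19 \cdot \frac{3}{2} \left(- \frac{1}{7}\right) \left(-5 + 7\right) = -22644 - 19 \cdot \frac{3}{2} \left(- \frac{1}{7}\right) 2 = -22644 - - \frac{57}{7} = -22644 + \frac{57}{7} = - \frac{158451}{7}$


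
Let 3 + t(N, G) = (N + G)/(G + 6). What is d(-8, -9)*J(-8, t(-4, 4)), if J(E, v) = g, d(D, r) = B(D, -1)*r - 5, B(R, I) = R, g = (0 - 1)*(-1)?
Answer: 67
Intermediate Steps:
g = 1 (g = -1*(-1) = 1)
d(D, r) = -5 + D*r (d(D, r) = D*r - 5 = -5 + D*r)
t(N, G) = -3 + (G + N)/(6 + G) (t(N, G) = -3 + (N + G)/(G + 6) = -3 + (G + N)/(6 + G))
J(E, v) = 1
d(-8, -9)*J(-8, t(-4, 4)) = (-5 - 8*(-9))*1 = (-5 + 72)*1 = 67*1 = 67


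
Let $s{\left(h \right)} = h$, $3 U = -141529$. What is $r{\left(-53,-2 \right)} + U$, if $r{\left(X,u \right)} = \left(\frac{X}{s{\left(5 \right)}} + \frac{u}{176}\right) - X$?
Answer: $- \frac{62216807}{1320} \approx -47134.0$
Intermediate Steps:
$U = - \frac{141529}{3}$ ($U = \frac{1}{3} \left(-141529\right) = - \frac{141529}{3} \approx -47176.0$)
$r{\left(X,u \right)} = - \frac{4 X}{5} + \frac{u}{176}$ ($r{\left(X,u \right)} = \left(\frac{X}{5} + \frac{u}{176}\right) - X = - \frac{4 X}{5} + \frac{u}{176}$)
$r{\left(-53,-2 \right)} + U = \left(\left(- \frac{4}{5}\right) \left(-53\right) + \frac{1}{176} \left(-2\right)\right) - \frac{141529}{3} = \left(\frac{212}{5} - \frac{1}{88}\right) - \frac{141529}{3} = \frac{18651}{440} - \frac{141529}{3} = - \frac{62216807}{1320}$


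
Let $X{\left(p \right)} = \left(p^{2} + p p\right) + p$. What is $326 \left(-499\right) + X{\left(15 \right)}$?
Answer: $-162209$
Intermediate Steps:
$X{\left(p \right)} = p + 2 p^{2}$ ($X{\left(p \right)} = \left(p^{2} + p^{2}\right) + p = 2 p^{2} + p = p + 2 p^{2}$)
$326 \left(-499\right) + X{\left(15 \right)} = 326 \left(-499\right) + 15 \left(1 + 2 \cdot 15\right) = -162674 + 15 \left(1 + 30\right) = -162674 + 15 \cdot 31 = -162674 + 465 = -162209$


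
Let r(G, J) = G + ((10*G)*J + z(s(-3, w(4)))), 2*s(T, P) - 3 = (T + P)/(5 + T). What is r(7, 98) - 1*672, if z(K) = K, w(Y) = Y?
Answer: 24787/4 ≈ 6196.8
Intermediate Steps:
s(T, P) = 3/2 + (P + T)/(2*(5 + T)) (s(T, P) = 3/2 + ((T + P)/(5 + T))/2 = 3/2 + ((P + T)/(5 + T))/2 = 3/2 + (P + T)/(2*(5 + T)))
r(G, J) = 7/4 + G + 10*G*J (r(G, J) = G + ((10*G)*J + (15 + 4 + 4*(-3))/(2*(5 - 3))) = G + (10*G*J + (½)*(15 + 4 - 12)/2) = G + (10*G*J + (½)*(½)*7) = G + (10*G*J + 7/4) = G + (7/4 + 10*G*J) = 7/4 + G + 10*G*J)
r(7, 98) - 1*672 = (7/4 + 7 + 10*7*98) - 1*672 = (7/4 + 7 + 6860) - 672 = 27475/4 - 672 = 24787/4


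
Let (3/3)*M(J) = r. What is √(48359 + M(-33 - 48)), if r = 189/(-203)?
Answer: 4*√2541821/29 ≈ 219.90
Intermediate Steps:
r = -27/29 (r = 189*(-1/203) = -27/29 ≈ -0.93103)
M(J) = -27/29
√(48359 + M(-33 - 48)) = √(48359 - 27/29) = √(1402384/29) = 4*√2541821/29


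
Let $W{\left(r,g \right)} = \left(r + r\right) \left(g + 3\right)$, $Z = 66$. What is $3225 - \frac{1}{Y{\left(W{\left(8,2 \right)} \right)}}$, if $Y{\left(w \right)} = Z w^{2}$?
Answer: $\frac{1362239999}{422400} \approx 3225.0$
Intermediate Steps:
$W{\left(r,g \right)} = 2 r \left(3 + g\right)$
$Y{\left(w \right)} = 66 w^{2}$
$3225 - \frac{1}{Y{\left(W{\left(8,2 \right)} \right)}} = 3225 - \frac{1}{66 \left(2 \cdot 8 \left(3 + 2\right)\right)^{2}} = 3225 - \frac{1}{66 \left(2 \cdot 8 \cdot 5\right)^{2}} = 3225 - \frac{1}{66 \cdot 80^{2}} = 3225 - \frac{1}{66 \cdot 6400} = 3225 - \frac{1}{422400} = \frac{1362239999}{422400}$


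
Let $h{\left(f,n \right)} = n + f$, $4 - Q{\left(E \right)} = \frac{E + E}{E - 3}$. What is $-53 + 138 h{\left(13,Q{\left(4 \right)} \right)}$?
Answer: $1189$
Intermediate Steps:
$Q{\left(E \right)} = 4 - \frac{2 E}{-3 + E}$ ($Q{\left(E \right)} = 4 - \frac{E + E}{E - 3} = 4 - \frac{2 E}{-3 + E}$)
$h{\left(f,n \right)} = f + n$
$-53 + 138 h{\left(13,Q{\left(4 \right)} \right)} = -53 + 138 \left(13 + \frac{2 \left(-6 + 4\right)}{-3 + 4}\right) = -53 + 138 \left(13 + 2 \cdot 1^{-1} \left(-2\right)\right) = -53 + 138 \left(13 + 2 \cdot 1 \left(-2\right)\right) = -53 + 138 \left(13 - 4\right) = -53 + 138 \cdot 9 = -53 + 1242 = 1189$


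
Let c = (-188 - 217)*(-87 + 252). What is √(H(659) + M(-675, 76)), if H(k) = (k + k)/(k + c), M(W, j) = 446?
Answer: √488118458797/33083 ≈ 21.118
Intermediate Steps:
c = -66825 (c = -405*165 = -66825)
H(k) = 2*k/(-66825 + k) (H(k) = (k + k)/(k - 66825) = (2*k)/(-66825 + k) = 2*k/(-66825 + k))
√(H(659) + M(-675, 76)) = √(2*659/(-66825 + 659) + 446) = √(2*659/(-66166) + 446) = √(2*659*(-1/66166) + 446) = √(-659/33083 + 446) = √(14754359/33083) = √488118458797/33083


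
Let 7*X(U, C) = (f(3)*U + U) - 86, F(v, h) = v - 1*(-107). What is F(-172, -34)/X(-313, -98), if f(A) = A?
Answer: 455/1338 ≈ 0.34006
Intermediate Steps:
F(v, h) = 107 + v (F(v, h) = v + 107 = 107 + v)
X(U, C) = -86/7 + 4*U/7 (X(U, C) = ((3*U + U) - 86)/7 = (4*U - 86)/7 = (-86 + 4*U)/7 = -86/7 + 4*U/7)
F(-172, -34)/X(-313, -98) = (107 - 172)/(-86/7 + (4/7)*(-313)) = -65/(-86/7 - 1252/7) = -65/(-1338/7) = -65*(-7/1338) = 455/1338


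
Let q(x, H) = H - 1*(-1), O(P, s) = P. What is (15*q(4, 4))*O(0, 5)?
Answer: 0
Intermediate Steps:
q(x, H) = 1 + H (q(x, H) = H + 1 = 1 + H)
(15*q(4, 4))*O(0, 5) = (15*(1 + 4))*0 = (15*5)*0 = 75*0 = 0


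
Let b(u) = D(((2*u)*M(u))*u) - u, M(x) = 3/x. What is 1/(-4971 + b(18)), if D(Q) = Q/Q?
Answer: -1/4988 ≈ -0.00020048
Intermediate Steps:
D(Q) = 1
b(u) = 1 - u
1/(-4971 + b(18)) = 1/(-4971 + (1 - 1*18)) = 1/(-4971 + (1 - 18)) = 1/(-4971 - 17) = 1/(-4988) = -1/4988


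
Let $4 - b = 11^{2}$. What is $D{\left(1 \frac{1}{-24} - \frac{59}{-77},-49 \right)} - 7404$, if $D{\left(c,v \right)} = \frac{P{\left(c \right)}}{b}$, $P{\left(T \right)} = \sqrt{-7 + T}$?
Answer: $-7404 - \frac{i \sqrt{5357814}}{108108} \approx -7404.0 - 0.021411 i$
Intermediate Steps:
$b = -117$ ($b = 4 - 11^{2} = 4 - 121 = -117$)
$D{\left(c,v \right)} = - \frac{\sqrt{-7 + c}}{117}$ ($D{\left(c,v \right)} = \frac{\sqrt{-7 + c}}{-117} = \sqrt{-7 + c} \left(- \frac{1}{117}\right) = - \frac{\sqrt{-7 + c}}{117}$)
$D{\left(1 \frac{1}{-24} - \frac{59}{-77},-49 \right)} - 7404 = - \frac{\sqrt{-7 + \left(1 \frac{1}{-24} - \frac{59}{-77}\right)}}{117} - 7404 = - \frac{\sqrt{-7 + \left(1 \left(- \frac{1}{24}\right) - - \frac{59}{77}\right)}}{117} - 7404 = - \frac{\sqrt{-7 + \left(- \frac{1}{24} + \frac{59}{77}\right)}}{117} - 7404 = - \frac{\sqrt{-7 + \frac{1339}{1848}}}{117} - 7404 = - \frac{\sqrt{- \frac{11597}{1848}}}{117} - 7404 = - \frac{\frac{1}{924} i \sqrt{5357814}}{117} - 7404 = - \frac{i \sqrt{5357814}}{108108} - 7404 = -7404 - \frac{i \sqrt{5357814}}{108108}$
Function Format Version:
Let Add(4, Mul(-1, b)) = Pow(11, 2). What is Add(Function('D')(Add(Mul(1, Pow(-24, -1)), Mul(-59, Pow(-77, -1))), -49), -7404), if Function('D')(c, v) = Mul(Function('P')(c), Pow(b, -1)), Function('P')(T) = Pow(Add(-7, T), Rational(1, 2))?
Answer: Add(-7404, Mul(Rational(-1, 108108), I, Pow(5357814, Rational(1, 2)))) ≈ Add(-7404.0, Mul(-0.021411, I))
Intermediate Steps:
b = -117 (b = Add(4, Mul(-1, Pow(11, 2))) = Add(4, Mul(-1, 121)) = Add(4, -121) = -117)
Function('D')(c, v) = Mul(Rational(-1, 117), Pow(Add(-7, c), Rational(1, 2))) (Function('D')(c, v) = Mul(Pow(Add(-7, c), Rational(1, 2)), Pow(-117, -1)) = Mul(Pow(Add(-7, c), Rational(1, 2)), Rational(-1, 117)) = Mul(Rational(-1, 117), Pow(Add(-7, c), Rational(1, 2))))
Add(Function('D')(Add(Mul(1, Pow(-24, -1)), Mul(-59, Pow(-77, -1))), -49), -7404) = Add(Mul(Rational(-1, 117), Pow(Add(-7, Add(Mul(1, Pow(-24, -1)), Mul(-59, Pow(-77, -1)))), Rational(1, 2))), -7404) = Add(Mul(Rational(-1, 117), Pow(Add(-7, Add(Mul(1, Rational(-1, 24)), Mul(-59, Rational(-1, 77)))), Rational(1, 2))), -7404) = Add(Mul(Rational(-1, 117), Pow(Add(-7, Add(Rational(-1, 24), Rational(59, 77))), Rational(1, 2))), -7404) = Add(Mul(Rational(-1, 117), Pow(Add(-7, Rational(1339, 1848)), Rational(1, 2))), -7404) = Add(Mul(Rational(-1, 117), Pow(Rational(-11597, 1848), Rational(1, 2))), -7404) = Add(Mul(Rational(-1, 117), Mul(Rational(1, 924), I, Pow(5357814, Rational(1, 2)))), -7404) = Add(Mul(Rational(-1, 108108), I, Pow(5357814, Rational(1, 2))), -7404) = Add(-7404, Mul(Rational(-1, 108108), I, Pow(5357814, Rational(1, 2))))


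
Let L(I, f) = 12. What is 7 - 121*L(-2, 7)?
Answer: -1445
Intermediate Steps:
7 - 121*L(-2, 7) = 7 - 121*12 = 7 - 1452 = -1445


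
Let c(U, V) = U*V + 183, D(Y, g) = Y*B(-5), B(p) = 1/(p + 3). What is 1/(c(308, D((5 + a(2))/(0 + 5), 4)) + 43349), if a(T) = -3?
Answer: 5/217352 ≈ 2.3004e-5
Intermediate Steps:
B(p) = 1/(3 + p)
D(Y, g) = -Y/2 (D(Y, g) = Y/(3 - 5) = Y/(-2) = Y*(-1/2) = -Y/2)
c(U, V) = 183 + U*V
1/(c(308, D((5 + a(2))/(0 + 5), 4)) + 43349) = 1/((183 + 308*(-(5 - 3)/(2*(0 + 5)))) + 43349) = 1/((183 + 308*(-1/5)) + 43349) = 1/((183 - 308/5) + 43349) = 1/(607/5 + 43349) = 1/(217352/5) = 5/217352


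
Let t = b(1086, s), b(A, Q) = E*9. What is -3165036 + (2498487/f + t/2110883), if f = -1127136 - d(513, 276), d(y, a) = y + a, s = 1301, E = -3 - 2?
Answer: -2511898510736615182/793639235925 ≈ -3.1650e+6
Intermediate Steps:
E = -5
b(A, Q) = -45 (b(A, Q) = -5*9 = -45)
t = -45
d(y, a) = a + y
f = -1127925 (f = -1127136 - (276 + 513) = -1127136 - 1*789 = -1127136 - 789 = -1127925)
-3165036 + (2498487/f + t/2110883) = -3165036 + (2498487/(-1127925) - 45/2110883) = -3165036 + (2498487*(-1/1127925) - 45*1/2110883) = -3165036 + (-832829/375975 - 45/2110883) = -3165036 - 1758021496882/793639235925 = -2511898510736615182/793639235925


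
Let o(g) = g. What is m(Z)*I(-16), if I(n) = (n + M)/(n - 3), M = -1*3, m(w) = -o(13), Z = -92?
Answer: -13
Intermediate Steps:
m(w) = -13 (m(w) = -1*13 = -13)
M = -3
I(n) = 1 (I(n) = (n - 3)/(n - 3) = (-3 + n)/(-3 + n) = 1)
m(Z)*I(-16) = -13*1 = -13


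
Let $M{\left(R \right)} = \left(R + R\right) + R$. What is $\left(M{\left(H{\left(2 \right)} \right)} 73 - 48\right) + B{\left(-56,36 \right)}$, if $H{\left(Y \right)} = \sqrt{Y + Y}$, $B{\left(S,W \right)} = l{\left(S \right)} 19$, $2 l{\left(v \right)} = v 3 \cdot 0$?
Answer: $390$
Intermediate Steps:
$l{\left(v \right)} = 0$ ($l{\left(v \right)} = \frac{v 3 \cdot 0}{2} = \frac{3 v 0}{2} = \frac{1}{2} \cdot 0 = 0$)
$B{\left(S,W \right)} = 0$ ($B{\left(S,W \right)} = 0 \cdot 19 = 0$)
$H{\left(Y \right)} = \sqrt{2} \sqrt{Y}$ ($H{\left(Y \right)} = \sqrt{2 Y} = \sqrt{2} \sqrt{Y}$)
$M{\left(R \right)} = 3 R$ ($M{\left(R \right)} = 2 R + R = 3 R$)
$\left(M{\left(H{\left(2 \right)} \right)} 73 - 48\right) + B{\left(-56,36 \right)} = \left(3 \sqrt{2} \sqrt{2} \cdot 73 - 48\right) + 0 = \left(3 \cdot 2 \cdot 73 - 48\right) + 0 = \left(6 \cdot 73 - 48\right) + 0 = \left(438 - 48\right) + 0 = 390 + 0 = 390$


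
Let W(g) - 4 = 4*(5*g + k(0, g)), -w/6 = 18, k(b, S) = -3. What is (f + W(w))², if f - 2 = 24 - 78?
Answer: 4928400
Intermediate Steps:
w = -108 (w = -6*18 = -108)
W(g) = -8 + 20*g (W(g) = 4 + 4*(5*g - 3) = 4 + 4*(-3 + 5*g) = 4 + (-12 + 20*g) = -8 + 20*g)
f = -52 (f = 2 + (24 - 78) = 2 - 54 = -52)
(f + W(w))² = (-52 + (-8 + 20*(-108)))² = (-52 + (-8 - 2160))² = (-52 - 2168)² = (-2220)² = 4928400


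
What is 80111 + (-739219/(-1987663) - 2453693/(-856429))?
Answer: 136377843475670807/1702292235427 ≈ 80114.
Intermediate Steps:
80111 + (-739219/(-1987663) - 2453693/(-856429)) = 80111 + (-739219*(-1/1987663) - 2453693*(-1/856429)) = 80111 + (739219/1987663 + 2453693/856429) = 80111 + 5510203378410/1702292235427 = 136377843475670807/1702292235427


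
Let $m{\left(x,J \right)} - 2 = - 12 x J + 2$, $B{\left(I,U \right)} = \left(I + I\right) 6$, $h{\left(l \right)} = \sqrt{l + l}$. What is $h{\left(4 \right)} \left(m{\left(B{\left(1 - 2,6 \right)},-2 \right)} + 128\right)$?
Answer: $- 312 \sqrt{2} \approx -441.23$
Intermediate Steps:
$h{\left(l \right)} = \sqrt{2} \sqrt{l}$ ($h{\left(l \right)} = \sqrt{2 l} = \sqrt{2} \sqrt{l}$)
$B{\left(I,U \right)} = 12 I$ ($B{\left(I,U \right)} = 2 I 6 = 12 I$)
$m{\left(x,J \right)} = 4 - 12 J x$ ($m{\left(x,J \right)} = 2 + \left(- 12 x J + 2\right) = 2 - \left(-2 + 12 J x\right) = 4 - 12 J x$)
$h{\left(4 \right)} \left(m{\left(B{\left(1 - 2,6 \right)},-2 \right)} + 128\right) = \sqrt{2} \sqrt{4} \left(\left(4 - - 24 \cdot 12 \left(1 - 2\right)\right) + 128\right) = \sqrt{2} \cdot 2 \left(\left(4 - - 24 \cdot 12 \left(1 - 2\right)\right) + 128\right) = 2 \sqrt{2} \left(\left(4 - - 24 \cdot 12 \left(-1\right)\right) + 128\right) = 2 \sqrt{2} \left(\left(4 - \left(-24\right) \left(-12\right)\right) + 128\right) = 2 \sqrt{2} \left(\left(4 - 288\right) + 128\right) = 2 \sqrt{2} \left(-284 + 128\right) = 2 \sqrt{2} \left(-156\right) = - 312 \sqrt{2}$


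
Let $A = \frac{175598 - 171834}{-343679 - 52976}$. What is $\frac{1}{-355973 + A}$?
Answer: $- \frac{396655}{141198474079} \approx -2.8092 \cdot 10^{-6}$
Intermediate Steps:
$A = - \frac{3764}{396655}$ ($A = \frac{3764}{-343679 - 52976} = \frac{3764}{-396655} = 3764 \left(- \frac{1}{396655}\right) = - \frac{3764}{396655} \approx -0.0094894$)
$\frac{1}{-355973 + A} = \frac{1}{-355973 - \frac{3764}{396655}} = \frac{1}{- \frac{141198474079}{396655}} = - \frac{396655}{141198474079}$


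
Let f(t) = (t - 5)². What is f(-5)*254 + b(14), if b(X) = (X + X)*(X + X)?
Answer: 26184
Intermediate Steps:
b(X) = 4*X² (b(X) = (2*X)*(2*X) = 4*X²)
f(t) = (-5 + t)²
f(-5)*254 + b(14) = (-5 - 5)²*254 + 4*14² = (-10)²*254 + 4*196 = 100*254 + 784 = 25400 + 784 = 26184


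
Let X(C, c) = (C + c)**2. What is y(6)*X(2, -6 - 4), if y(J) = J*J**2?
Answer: 13824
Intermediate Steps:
y(J) = J**3
y(6)*X(2, -6 - 4) = 6**3*(2 + (-6 - 4))**2 = 216*(2 - 10)**2 = 216*(-8)**2 = 216*64 = 13824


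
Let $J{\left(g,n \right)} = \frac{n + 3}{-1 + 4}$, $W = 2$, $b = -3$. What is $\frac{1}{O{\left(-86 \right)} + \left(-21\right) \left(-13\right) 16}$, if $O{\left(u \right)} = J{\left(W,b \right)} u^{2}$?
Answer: $\frac{1}{4368} \approx 0.00022894$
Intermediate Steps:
$J{\left(g,n \right)} = 1 + \frac{n}{3}$ ($J{\left(g,n \right)} = \frac{3 + n}{3} = \left(3 + n\right) \frac{1}{3} = 1 + \frac{n}{3}$)
$O{\left(u \right)} = 0$ ($O{\left(u \right)} = \left(1 + \frac{1}{3} \left(-3\right)\right) u^{2} = \left(1 - 1\right) u^{2} = 0 u^{2} = 0$)
$\frac{1}{O{\left(-86 \right)} + \left(-21\right) \left(-13\right) 16} = \frac{1}{0 + \left(-21\right) \left(-13\right) 16} = \frac{1}{0 + 273 \cdot 16} = \frac{1}{0 + 4368} = \frac{1}{4368}$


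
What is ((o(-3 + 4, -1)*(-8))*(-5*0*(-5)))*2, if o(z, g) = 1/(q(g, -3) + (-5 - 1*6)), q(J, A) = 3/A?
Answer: 0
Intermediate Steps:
o(z, g) = -1/12 (o(z, g) = 1/(3/(-3) + (-5 - 1*6)) = 1/(3*(-⅓) + (-5 - 6)) = 1/(-1 - 11) = 1/(-12) = -1/12)
((o(-3 + 4, -1)*(-8))*(-5*0*(-5)))*2 = ((-1/12*(-8))*(-5*0*(-5)))*2 = (2*(0*(-5))/3)*2 = ((⅔)*0)*2 = 0*2 = 0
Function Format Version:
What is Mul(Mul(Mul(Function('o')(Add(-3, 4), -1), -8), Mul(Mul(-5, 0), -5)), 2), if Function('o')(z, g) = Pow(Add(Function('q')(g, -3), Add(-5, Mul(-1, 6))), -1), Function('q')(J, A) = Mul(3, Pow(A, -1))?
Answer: 0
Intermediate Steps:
Function('o')(z, g) = Rational(-1, 12) (Function('o')(z, g) = Pow(Add(Mul(3, Pow(-3, -1)), Add(-5, Mul(-1, 6))), -1) = Pow(Add(Mul(3, Rational(-1, 3)), Add(-5, -6)), -1) = Pow(Add(-1, -11), -1) = Pow(-12, -1) = Rational(-1, 12))
Mul(Mul(Mul(Function('o')(Add(-3, 4), -1), -8), Mul(Mul(-5, 0), -5)), 2) = Mul(Mul(Mul(Rational(-1, 12), -8), Mul(Mul(-5, 0), -5)), 2) = Mul(Mul(Rational(2, 3), Mul(0, -5)), 2) = Mul(Mul(Rational(2, 3), 0), 2) = Mul(0, 2) = 0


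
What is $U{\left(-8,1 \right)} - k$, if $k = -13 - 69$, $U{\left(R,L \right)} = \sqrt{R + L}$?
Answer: $82 + i \sqrt{7} \approx 82.0 + 2.6458 i$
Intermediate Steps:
$U{\left(R,L \right)} = \sqrt{L + R}$
$k = -82$
$U{\left(-8,1 \right)} - k = \sqrt{1 - 8} - -82 = \sqrt{-7} + 82 = i \sqrt{7} + 82 = 82 + i \sqrt{7}$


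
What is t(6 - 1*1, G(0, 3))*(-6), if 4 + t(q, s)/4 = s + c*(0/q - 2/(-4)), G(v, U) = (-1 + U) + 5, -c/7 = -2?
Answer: -240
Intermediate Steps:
c = 14 (c = -7*(-2) = 14)
G(v, U) = 4 + U
t(q, s) = 12 + 4*s (t(q, s) = -16 + 4*(s + 14*(0/q - 2/(-4))) = -16 + 4*(s + 14*(0 - 2*(-¼))) = -16 + 4*(s + 14*(0 + ½)) = -16 + 4*(s + 14*(½)) = -16 + 4*(s + 7) = -16 + 4*(7 + s) = -16 + (28 + 4*s) = 12 + 4*s)
t(6 - 1*1, G(0, 3))*(-6) = (12 + 4*(4 + 3))*(-6) = (12 + 4*7)*(-6) = (12 + 28)*(-6) = 40*(-6) = -240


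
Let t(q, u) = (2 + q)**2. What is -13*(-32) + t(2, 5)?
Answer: 432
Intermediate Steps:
-13*(-32) + t(2, 5) = -13*(-32) + (2 + 2)**2 = 416 + 4**2 = 416 + 16 = 432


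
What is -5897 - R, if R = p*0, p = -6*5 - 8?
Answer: -5897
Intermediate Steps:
p = -38 (p = -30 - 8 = -38)
R = 0 (R = -38*0 = 0)
-5897 - R = -5897 - 1*0 = -5897 + 0 = -5897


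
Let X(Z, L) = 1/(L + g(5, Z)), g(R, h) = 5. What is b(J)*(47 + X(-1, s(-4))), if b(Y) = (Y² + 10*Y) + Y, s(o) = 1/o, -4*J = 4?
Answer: -8970/19 ≈ -472.11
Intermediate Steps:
J = -1 (J = -¼*4 = -1)
b(Y) = Y² + 11*Y
X(Z, L) = 1/(5 + L) (X(Z, L) = 1/(L + 5) = 1/(5 + L))
b(J)*(47 + X(-1, s(-4))) = (-(11 - 1))*(47 + 1/(5 + 1/(-4))) = (-1*10)*(47 + 1/(5 - ¼)) = -10*(47 + 1/(19/4)) = -10*(47 + 4/19) = -10*897/19 = -8970/19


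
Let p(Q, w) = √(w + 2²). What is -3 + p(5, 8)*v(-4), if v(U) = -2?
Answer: -3 - 4*√3 ≈ -9.9282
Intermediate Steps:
p(Q, w) = √(4 + w) (p(Q, w) = √(w + 4) = √(4 + w))
-3 + p(5, 8)*v(-4) = -3 + √(4 + 8)*(-2) = -3 + √12*(-2) = -3 + (2*√3)*(-2) = -3 - 4*√3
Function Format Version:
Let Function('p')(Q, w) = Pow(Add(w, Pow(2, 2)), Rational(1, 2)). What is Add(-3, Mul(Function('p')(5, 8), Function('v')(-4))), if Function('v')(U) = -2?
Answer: Add(-3, Mul(-4, Pow(3, Rational(1, 2)))) ≈ -9.9282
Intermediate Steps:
Function('p')(Q, w) = Pow(Add(4, w), Rational(1, 2)) (Function('p')(Q, w) = Pow(Add(w, 4), Rational(1, 2)) = Pow(Add(4, w), Rational(1, 2)))
Add(-3, Mul(Function('p')(5, 8), Function('v')(-4))) = Add(-3, Mul(Pow(Add(4, 8), Rational(1, 2)), -2)) = Add(-3, Mul(Pow(12, Rational(1, 2)), -2)) = Add(-3, Mul(Mul(2, Pow(3, Rational(1, 2))), -2)) = Add(-3, Mul(-4, Pow(3, Rational(1, 2))))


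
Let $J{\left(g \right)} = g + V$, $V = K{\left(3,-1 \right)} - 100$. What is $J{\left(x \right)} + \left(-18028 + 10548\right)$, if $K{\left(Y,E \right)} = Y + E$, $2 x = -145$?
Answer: $- \frac{15301}{2} \approx -7650.5$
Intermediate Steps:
$x = - \frac{145}{2}$ ($x = \frac{1}{2} \left(-145\right) = - \frac{145}{2} \approx -72.5$)
$K{\left(Y,E \right)} = E + Y$
$V = -98$ ($V = \left(-1 + 3\right) - 100 = 2 - 100 = -98$)
$J{\left(g \right)} = -98 + g$ ($J{\left(g \right)} = g - 98 = -98 + g$)
$J{\left(x \right)} + \left(-18028 + 10548\right) = \left(-98 - \frac{145}{2}\right) + \left(-18028 + 10548\right) = - \frac{341}{2} - 7480 = - \frac{15301}{2}$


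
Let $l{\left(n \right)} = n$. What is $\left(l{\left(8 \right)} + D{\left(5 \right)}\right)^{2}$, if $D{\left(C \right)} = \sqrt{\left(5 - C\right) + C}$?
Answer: $\left(8 + \sqrt{5}\right)^{2} \approx 104.78$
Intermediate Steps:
$D{\left(C \right)} = \sqrt{5}$
$\left(l{\left(8 \right)} + D{\left(5 \right)}\right)^{2} = \left(8 + \sqrt{5}\right)^{2}$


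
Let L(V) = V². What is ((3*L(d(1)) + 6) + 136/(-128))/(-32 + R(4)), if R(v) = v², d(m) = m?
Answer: -127/256 ≈ -0.49609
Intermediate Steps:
((3*L(d(1)) + 6) + 136/(-128))/(-32 + R(4)) = ((3*1² + 6) + 136/(-128))/(-32 + 4²) = ((3*1 + 6) + 136*(-1/128))/(-32 + 16) = ((3 + 6) - 17/16)/(-16) = -(9 - 17/16)/16 = -1/16*127/16 = -127/256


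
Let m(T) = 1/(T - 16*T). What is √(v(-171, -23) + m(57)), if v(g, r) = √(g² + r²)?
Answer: √(-95 + 81225*√29770)/285 ≈ 13.135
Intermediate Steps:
m(T) = -1/(15*T) (m(T) = 1/(-15*T) = -1/(15*T))
√(v(-171, -23) + m(57)) = √(√((-171)² + (-23)²) - 1/15/57) = √(√(29241 + 529) - 1/15*1/57) = √(√29770 - 1/855) = √(-1/855 + √29770)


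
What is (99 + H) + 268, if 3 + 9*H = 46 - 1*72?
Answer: 3274/9 ≈ 363.78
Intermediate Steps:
H = -29/9 (H = -⅓ + (46 - 1*72)/9 = -⅓ + (46 - 72)/9 = -⅓ + (⅑)*(-26) = -⅓ - 26/9 = -29/9 ≈ -3.2222)
(99 + H) + 268 = (99 - 29/9) + 268 = 862/9 + 268 = 3274/9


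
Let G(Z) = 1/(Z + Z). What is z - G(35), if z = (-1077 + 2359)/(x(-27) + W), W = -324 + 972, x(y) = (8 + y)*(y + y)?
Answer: 44033/58590 ≈ 0.75154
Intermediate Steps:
G(Z) = 1/(2*Z)
x(y) = 2*y*(8 + y) (x(y) = (8 + y)*(2*y) = 2*y*(8 + y))
W = 648
z = 641/837 (z = (-1077 + 2359)/(2*(-27)*(8 - 27) + 648) = 1282/(2*(-27)*(-19) + 648) = 1282/(1026 + 648) = 1282/1674 = 1282*(1/1674) = 641/837 ≈ 0.76583)
z - G(35) = 641/837 - 1/(2*35) = 641/837 - 1*1/70 = 641/837 - 1/70 = 44033/58590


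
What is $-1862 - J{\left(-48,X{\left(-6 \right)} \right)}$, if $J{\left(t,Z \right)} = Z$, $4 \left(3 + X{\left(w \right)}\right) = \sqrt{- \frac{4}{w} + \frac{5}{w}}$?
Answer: $-1859 - \frac{i \sqrt{6}}{24} \approx -1859.0 - 0.10206 i$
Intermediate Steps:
$X{\left(w \right)} = -3 + \frac{\sqrt{\frac{1}{w}}}{4}$ ($X{\left(w \right)} = -3 + \frac{\sqrt{- \frac{4}{w} + \frac{5}{w}}}{4} = -3 + \frac{\sqrt{\frac{1}{w}}}{4}$)
$-1862 - J{\left(-48,X{\left(-6 \right)} \right)} = -1862 - \left(-3 + \frac{\sqrt{\frac{1}{-6}}}{4}\right) = -1862 - \left(-3 + \frac{\sqrt{- \frac{1}{6}}}{4}\right) = -1862 - \left(-3 + \frac{\frac{1}{6} i \sqrt{6}}{4}\right) = -1862 - \left(-3 + \frac{i \sqrt{6}}{24}\right) = -1862 + \left(3 - \frac{i \sqrt{6}}{24}\right) = -1859 - \frac{i \sqrt{6}}{24}$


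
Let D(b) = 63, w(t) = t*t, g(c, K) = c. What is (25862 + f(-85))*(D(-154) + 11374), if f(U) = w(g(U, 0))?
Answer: 378416019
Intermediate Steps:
w(t) = t**2
f(U) = U**2
(25862 + f(-85))*(D(-154) + 11374) = (25862 + (-85)**2)*(63 + 11374) = (25862 + 7225)*11437 = 33087*11437 = 378416019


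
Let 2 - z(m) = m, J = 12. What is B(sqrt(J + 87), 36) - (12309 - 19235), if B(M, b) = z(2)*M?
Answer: 6926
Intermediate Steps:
z(m) = 2 - m
B(M, b) = 0 (B(M, b) = (2 - 1*2)*M = (2 - 2)*M = 0*M = 0)
B(sqrt(J + 87), 36) - (12309 - 19235) = 0 - (12309 - 19235) = 0 - 1*(-6926) = 0 + 6926 = 6926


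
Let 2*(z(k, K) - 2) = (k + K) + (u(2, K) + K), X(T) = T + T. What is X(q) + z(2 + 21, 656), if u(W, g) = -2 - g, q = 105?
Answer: 1101/2 ≈ 550.50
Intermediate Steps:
X(T) = 2*T
z(k, K) = 1 + K/2 + k/2 (z(k, K) = 2 + ((k + K) + ((-2 - K) + K))/2 = 2 + ((K + k) - 2)/2 = 2 + (-2 + K + k)/2 = 2 + (-1 + K/2 + k/2) = 1 + K/2 + k/2)
X(q) + z(2 + 21, 656) = 2*105 + (1 + (1/2)*656 + (2 + 21)/2) = 210 + (1 + 328 + (1/2)*23) = 210 + (1 + 328 + 23/2) = 210 + 681/2 = 1101/2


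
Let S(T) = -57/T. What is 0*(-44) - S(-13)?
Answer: -57/13 ≈ -4.3846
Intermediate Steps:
0*(-44) - S(-13) = 0*(-44) - (-57)/(-13) = 0 - (-57)*(-1)/13 = 0 - 1*57/13 = 0 - 57/13 = -57/13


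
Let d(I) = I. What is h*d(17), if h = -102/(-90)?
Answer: 289/15 ≈ 19.267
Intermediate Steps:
h = 17/15 (h = -102*(-1/90) = 17/15 ≈ 1.1333)
h*d(17) = (17/15)*17 = 289/15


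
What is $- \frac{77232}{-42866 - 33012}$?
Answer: $\frac{38616}{37939} \approx 1.0178$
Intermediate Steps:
$- \frac{77232}{-42866 - 33012} = - \frac{77232}{-75878} = \left(-77232\right) \left(- \frac{1}{75878}\right) = \frac{38616}{37939}$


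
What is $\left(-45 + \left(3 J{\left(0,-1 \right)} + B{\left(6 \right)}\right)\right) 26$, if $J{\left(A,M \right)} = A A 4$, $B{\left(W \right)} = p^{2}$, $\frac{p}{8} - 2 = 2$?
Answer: $25454$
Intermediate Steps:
$p = 32$ ($p = 16 + 8 \cdot 2 = 16 + 16 = 32$)
$B{\left(W \right)} = 1024$ ($B{\left(W \right)} = 32^{2} = 1024$)
$J{\left(A,M \right)} = 4 A^{2}$ ($J{\left(A,M \right)} = A^{2} \cdot 4 = 4 A^{2}$)
$\left(-45 + \left(3 J{\left(0,-1 \right)} + B{\left(6 \right)}\right)\right) 26 = \left(-45 + \left(3 \cdot 4 \cdot 0^{2} + 1024\right)\right) 26 = \left(-45 + \left(3 \cdot 4 \cdot 0 + 1024\right)\right) 26 = \left(-45 + \left(3 \cdot 0 + 1024\right)\right) 26 = \left(-45 + \left(0 + 1024\right)\right) 26 = \left(-45 + 1024\right) 26 = 979 \cdot 26 = 25454$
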